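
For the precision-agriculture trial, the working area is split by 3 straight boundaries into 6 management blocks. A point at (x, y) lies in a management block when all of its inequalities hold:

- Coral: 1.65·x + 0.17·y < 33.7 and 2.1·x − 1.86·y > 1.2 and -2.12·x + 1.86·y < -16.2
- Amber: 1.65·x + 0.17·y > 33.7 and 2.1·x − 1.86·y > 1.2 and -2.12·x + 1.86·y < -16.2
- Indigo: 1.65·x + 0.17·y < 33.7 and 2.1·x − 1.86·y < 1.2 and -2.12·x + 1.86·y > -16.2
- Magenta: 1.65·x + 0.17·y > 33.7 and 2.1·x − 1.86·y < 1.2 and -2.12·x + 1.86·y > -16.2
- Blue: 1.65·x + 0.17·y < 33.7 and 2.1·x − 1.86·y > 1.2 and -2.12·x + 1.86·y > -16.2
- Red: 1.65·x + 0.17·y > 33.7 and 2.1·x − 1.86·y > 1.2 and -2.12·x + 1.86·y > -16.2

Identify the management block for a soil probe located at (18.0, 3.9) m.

Coral

1.65·18.0 + 0.17·3.9 = 30.363, which is < 33.7
2.1·18.0 − 1.86·3.9 = 30.546, which is > 1.2
-2.12·18.0 + 1.86·3.9 = -30.906, which is < -16.2
This sign pattern matches Coral.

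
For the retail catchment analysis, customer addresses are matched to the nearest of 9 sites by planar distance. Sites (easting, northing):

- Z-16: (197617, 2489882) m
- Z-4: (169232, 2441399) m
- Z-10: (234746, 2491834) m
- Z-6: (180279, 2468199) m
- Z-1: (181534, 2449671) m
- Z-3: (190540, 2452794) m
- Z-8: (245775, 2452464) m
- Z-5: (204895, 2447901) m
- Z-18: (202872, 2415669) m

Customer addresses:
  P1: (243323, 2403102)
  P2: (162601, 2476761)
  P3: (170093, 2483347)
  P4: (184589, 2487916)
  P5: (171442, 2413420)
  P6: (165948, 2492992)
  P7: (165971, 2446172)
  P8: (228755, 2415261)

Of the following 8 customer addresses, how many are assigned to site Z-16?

P1 → Z-18
P2 → Z-6
P3 → Z-6
P4 → Z-16
P5 → Z-4
P6 → Z-6
P7 → Z-4
P8 → Z-18
1 of the 8 goes to Z-16.

1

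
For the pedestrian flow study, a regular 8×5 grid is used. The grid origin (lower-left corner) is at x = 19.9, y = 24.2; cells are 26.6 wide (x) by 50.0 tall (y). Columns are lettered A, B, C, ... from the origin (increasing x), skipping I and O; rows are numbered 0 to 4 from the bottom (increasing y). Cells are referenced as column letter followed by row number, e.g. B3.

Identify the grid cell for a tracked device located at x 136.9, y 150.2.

Column index: ⌊(136.9 − 19.9) / 26.6⌋ = ⌊4.398⌋ = 4 → column E
Row offset from origin: ⌊(150.2 − 24.2) / 50.0⌋ = ⌊2.520⌋ = 2 → row 2

E2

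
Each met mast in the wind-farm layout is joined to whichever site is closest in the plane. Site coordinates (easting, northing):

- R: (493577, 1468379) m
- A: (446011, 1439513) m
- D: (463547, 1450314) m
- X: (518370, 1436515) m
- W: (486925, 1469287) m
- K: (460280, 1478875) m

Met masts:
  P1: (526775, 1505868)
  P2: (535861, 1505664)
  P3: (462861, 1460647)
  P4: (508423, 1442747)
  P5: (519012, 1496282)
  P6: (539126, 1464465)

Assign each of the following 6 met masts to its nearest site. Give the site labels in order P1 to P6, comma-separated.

P1 → R (d²=2507532325.00)
P2 → R (d²=3178107881.00)
P3 → D (d²=107241485.00)
P4 → X (d²=137780633.00)
P5 → R (d²=1425516634.00)
P6 → X (d²=1212014036.00)

R, R, D, X, R, X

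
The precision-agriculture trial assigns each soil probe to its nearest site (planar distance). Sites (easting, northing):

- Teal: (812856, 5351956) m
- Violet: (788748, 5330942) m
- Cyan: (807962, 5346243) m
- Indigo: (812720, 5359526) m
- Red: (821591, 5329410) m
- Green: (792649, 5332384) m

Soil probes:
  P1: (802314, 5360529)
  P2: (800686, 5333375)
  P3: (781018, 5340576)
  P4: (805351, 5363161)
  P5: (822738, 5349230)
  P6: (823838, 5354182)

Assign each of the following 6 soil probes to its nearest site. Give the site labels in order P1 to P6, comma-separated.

Indigo, Green, Violet, Indigo, Teal, Teal

P1 → Indigo (d²=109290845.00)
P2 → Green (d²=65575450.00)
P3 → Violet (d²=152566856.00)
P4 → Indigo (d²=67515386.00)
P5 → Teal (d²=105085000.00)
P6 → Teal (d²=125559400.00)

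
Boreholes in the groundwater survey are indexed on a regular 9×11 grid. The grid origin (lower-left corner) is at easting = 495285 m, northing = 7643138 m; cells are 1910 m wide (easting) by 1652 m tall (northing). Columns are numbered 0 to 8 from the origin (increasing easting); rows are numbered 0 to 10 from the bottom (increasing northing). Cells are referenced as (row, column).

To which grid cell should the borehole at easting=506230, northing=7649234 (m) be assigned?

Column index: ⌊(506230 − 495285) / 1910⌋ = ⌊5.730⌋ = 5
Row offset from origin: ⌊(7649234 − 7643138) / 1652⌋ = ⌊3.690⌋ = 3 → row 3

(3, 5)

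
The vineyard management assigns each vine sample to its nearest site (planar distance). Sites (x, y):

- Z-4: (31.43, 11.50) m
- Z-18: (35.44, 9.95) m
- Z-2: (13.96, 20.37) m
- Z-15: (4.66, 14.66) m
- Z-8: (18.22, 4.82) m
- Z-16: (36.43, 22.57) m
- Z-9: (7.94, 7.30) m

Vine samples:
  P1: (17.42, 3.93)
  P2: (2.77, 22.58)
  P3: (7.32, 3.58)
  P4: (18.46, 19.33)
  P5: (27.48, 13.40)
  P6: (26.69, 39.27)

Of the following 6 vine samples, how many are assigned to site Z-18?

P1 → Z-8
P2 → Z-15
P3 → Z-9
P4 → Z-2
P5 → Z-4
P6 → Z-16
0 of the 6 go to Z-18.

0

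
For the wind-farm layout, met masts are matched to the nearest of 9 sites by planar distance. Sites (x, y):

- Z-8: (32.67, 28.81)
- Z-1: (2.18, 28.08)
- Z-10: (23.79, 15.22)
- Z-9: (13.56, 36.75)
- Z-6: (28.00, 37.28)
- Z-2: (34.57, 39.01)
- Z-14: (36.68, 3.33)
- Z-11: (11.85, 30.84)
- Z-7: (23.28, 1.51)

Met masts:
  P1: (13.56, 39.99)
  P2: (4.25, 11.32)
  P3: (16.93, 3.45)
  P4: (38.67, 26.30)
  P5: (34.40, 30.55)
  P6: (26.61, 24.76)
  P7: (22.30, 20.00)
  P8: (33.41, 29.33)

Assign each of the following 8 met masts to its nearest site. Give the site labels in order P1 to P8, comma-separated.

P1 → Z-9 (d²=10.50)
P2 → Z-1 (d²=285.18)
P3 → Z-7 (d²=44.09)
P4 → Z-8 (d²=42.30)
P5 → Z-8 (d²=6.02)
P6 → Z-8 (d²=53.13)
P7 → Z-10 (d²=25.07)
P8 → Z-8 (d²=0.82)

Z-9, Z-1, Z-7, Z-8, Z-8, Z-8, Z-10, Z-8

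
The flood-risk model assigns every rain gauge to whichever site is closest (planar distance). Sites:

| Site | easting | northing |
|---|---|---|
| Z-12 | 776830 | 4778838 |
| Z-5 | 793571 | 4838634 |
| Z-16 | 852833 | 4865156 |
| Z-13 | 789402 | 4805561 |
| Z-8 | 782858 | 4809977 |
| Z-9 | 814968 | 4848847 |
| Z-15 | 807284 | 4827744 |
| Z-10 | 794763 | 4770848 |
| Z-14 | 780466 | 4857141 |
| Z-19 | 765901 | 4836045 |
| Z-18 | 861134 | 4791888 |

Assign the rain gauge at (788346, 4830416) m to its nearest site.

Z-5

Squared distances to each site:
Z-12: 2792908340.000; Z-5: 94836149.000; Z-16: 5365440769.000; Z-13: 618886161.000; Z-8: 447870865.000; Z-9: 1048432645.000; Z-15: 365787428.000; Z-10: 3589524513.000; Z-14: 776320025.000; Z-19: 535463666.000; Z-18: 6782499728.000.
Minimum at Z-5.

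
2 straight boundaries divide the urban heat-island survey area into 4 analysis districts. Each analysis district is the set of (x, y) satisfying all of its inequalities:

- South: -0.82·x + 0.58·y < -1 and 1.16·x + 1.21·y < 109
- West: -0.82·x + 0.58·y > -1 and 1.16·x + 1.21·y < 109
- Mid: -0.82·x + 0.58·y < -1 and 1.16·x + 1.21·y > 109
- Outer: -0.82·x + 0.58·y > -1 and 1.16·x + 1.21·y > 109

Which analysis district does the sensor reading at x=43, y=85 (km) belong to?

Outer

-0.82·43 + 0.58·85 = 14.040, which is > -1
1.16·43 + 1.21·85 = 152.730, which is > 109
This sign pattern matches Outer.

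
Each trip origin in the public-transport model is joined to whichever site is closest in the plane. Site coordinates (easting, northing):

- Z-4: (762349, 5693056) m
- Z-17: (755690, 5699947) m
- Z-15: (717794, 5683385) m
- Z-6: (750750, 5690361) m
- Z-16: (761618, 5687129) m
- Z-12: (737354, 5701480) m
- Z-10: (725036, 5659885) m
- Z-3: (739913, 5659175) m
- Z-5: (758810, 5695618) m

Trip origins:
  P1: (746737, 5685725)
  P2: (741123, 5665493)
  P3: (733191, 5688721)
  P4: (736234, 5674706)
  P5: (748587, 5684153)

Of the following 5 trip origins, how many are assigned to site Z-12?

1

P1 → Z-6
P2 → Z-3
P3 → Z-12
P4 → Z-3
P5 → Z-6
1 of the 5 goes to Z-12.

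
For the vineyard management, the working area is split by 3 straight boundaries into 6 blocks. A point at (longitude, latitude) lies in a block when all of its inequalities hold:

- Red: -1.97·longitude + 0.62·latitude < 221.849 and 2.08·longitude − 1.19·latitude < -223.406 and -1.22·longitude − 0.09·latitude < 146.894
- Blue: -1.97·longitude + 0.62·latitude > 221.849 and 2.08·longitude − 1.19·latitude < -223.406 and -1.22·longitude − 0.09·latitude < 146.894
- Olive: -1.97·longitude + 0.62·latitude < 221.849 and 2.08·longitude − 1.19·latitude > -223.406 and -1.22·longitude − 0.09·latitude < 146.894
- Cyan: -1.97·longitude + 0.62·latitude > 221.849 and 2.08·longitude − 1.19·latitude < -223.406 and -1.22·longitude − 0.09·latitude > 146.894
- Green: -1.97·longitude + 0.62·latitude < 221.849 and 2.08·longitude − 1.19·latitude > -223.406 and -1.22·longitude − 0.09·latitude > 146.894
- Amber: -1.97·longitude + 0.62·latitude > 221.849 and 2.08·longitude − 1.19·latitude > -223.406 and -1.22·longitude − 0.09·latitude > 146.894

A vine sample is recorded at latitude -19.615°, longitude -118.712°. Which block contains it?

Red

-1.97·-118.712 + 0.62·-19.615 = 221.701, which is < 221.849
2.08·-118.712 − 1.19·-19.615 = -223.579, which is < -223.406
-1.22·-118.712 − 0.09·-19.615 = 146.594, which is < 146.894
This sign pattern matches Red.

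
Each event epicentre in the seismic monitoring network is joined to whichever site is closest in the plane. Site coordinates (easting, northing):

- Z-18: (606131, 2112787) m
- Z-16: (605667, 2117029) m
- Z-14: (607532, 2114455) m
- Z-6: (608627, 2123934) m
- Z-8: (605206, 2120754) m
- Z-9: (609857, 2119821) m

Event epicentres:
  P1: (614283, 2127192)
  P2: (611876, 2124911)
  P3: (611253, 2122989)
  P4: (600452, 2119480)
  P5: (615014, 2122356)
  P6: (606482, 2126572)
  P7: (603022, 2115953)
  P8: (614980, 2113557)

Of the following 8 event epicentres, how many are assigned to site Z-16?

1

P1 → Z-6
P2 → Z-6
P3 → Z-6
P4 → Z-8
P5 → Z-9
P6 → Z-6
P7 → Z-16
P8 → Z-14
1 of the 8 goes to Z-16.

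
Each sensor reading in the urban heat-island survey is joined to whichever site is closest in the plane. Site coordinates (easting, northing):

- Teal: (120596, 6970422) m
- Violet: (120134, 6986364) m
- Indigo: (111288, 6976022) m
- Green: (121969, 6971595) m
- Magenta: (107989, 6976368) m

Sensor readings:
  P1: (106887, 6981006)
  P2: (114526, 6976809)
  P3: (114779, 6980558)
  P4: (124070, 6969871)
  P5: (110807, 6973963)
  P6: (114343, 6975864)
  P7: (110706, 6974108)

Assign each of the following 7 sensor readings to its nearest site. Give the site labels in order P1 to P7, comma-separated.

Magenta, Indigo, Indigo, Green, Indigo, Indigo, Indigo

P1 → Magenta (d²=22725448.00)
P2 → Indigo (d²=11104013.00)
P3 → Indigo (d²=32762377.00)
P4 → Green (d²=7386377.00)
P5 → Indigo (d²=4470842.00)
P6 → Indigo (d²=9357989.00)
P7 → Indigo (d²=4002120.00)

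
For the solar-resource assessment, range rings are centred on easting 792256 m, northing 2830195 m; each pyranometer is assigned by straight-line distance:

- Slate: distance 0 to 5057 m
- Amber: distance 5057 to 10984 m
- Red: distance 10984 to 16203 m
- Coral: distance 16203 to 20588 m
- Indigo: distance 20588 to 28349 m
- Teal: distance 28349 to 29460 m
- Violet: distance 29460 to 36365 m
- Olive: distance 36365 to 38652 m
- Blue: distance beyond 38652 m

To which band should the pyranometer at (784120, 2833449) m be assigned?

Distance = √((784120−792256)² + (2833449−2830195)²) = √(66194496.000 + 10588516.000) = 8762.592 m.
5057 ≤ 8762.592 < 10984 → Amber.

Amber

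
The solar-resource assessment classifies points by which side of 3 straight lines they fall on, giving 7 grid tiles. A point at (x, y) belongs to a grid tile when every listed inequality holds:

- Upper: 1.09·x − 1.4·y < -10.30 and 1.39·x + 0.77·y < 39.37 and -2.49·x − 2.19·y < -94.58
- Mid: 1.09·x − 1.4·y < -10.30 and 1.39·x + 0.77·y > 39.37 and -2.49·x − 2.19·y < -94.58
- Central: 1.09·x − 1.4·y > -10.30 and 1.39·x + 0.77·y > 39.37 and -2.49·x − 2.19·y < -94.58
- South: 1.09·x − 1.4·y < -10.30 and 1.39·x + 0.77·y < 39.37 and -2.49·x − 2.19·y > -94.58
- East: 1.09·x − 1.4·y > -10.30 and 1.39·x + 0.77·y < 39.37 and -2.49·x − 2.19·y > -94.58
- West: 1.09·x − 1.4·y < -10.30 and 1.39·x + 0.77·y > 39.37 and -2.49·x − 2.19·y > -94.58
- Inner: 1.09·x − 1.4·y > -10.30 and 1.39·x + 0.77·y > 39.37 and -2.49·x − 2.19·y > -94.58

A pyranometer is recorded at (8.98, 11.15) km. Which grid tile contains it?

1.09·8.98 − 1.4·11.15 = -5.822, which is > -10.30
1.39·8.98 + 0.77·11.15 = 21.068, which is < 39.37
-2.49·8.98 − 2.19·11.15 = -46.779, which is > -94.58
This sign pattern matches East.

East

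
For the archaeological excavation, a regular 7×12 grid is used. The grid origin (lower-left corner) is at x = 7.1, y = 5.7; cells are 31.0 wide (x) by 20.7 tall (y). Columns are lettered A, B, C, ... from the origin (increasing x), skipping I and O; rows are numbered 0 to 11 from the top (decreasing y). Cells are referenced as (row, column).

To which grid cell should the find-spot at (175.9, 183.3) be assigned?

(3, F)

Column index: ⌊(175.9 − 7.1) / 31.0⌋ = ⌊5.445⌋ = 5 → column F
Row offset from origin: ⌊(183.3 − 5.7) / 20.7⌋ = ⌊8.580⌋ = 8 → row 3 (counted from top)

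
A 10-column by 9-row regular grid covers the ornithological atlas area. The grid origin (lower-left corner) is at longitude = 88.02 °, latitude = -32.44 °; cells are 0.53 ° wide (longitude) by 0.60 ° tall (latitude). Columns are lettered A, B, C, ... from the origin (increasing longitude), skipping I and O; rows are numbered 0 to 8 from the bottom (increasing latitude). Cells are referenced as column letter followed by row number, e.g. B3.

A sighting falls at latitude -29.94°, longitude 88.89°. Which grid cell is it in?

Column index: ⌊(88.89 − 88.02) / 0.53⌋ = ⌊1.642⌋ = 1 → column B
Row offset from origin: ⌊(-29.94 − -32.44) / 0.60⌋ = ⌊4.167⌋ = 4 → row 4

B4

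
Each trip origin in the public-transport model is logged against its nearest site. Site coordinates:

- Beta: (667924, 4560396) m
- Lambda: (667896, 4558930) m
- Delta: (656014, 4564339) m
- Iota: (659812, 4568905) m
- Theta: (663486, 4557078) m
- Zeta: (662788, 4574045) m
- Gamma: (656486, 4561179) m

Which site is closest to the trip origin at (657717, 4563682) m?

Delta

Squared distances to each site:
Beta: 114980645.000; Lambda: 126193545.000; Delta: 3331858.000; Iota: 31668754.000; Theta: 76894177.000; Zeta: 133106810.000; Gamma: 7780370.000.
Minimum at Delta.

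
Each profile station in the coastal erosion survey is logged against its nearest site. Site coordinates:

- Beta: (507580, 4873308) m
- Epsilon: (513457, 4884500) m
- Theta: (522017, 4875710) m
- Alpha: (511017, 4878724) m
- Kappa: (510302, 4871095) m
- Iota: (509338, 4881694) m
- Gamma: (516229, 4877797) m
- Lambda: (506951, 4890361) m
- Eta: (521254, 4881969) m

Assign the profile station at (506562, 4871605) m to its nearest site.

Squared distances to each site:
Beta: 3936533.000; Epsilon: 213822050.000; Theta: 255708050.000; Alpha: 70527186.000; Kappa: 14247700.000; Iota: 109494097.000; Gamma: 131791753.000; Lambda: 351938857.000; Eta: 323267360.000.
Minimum at Beta.

Beta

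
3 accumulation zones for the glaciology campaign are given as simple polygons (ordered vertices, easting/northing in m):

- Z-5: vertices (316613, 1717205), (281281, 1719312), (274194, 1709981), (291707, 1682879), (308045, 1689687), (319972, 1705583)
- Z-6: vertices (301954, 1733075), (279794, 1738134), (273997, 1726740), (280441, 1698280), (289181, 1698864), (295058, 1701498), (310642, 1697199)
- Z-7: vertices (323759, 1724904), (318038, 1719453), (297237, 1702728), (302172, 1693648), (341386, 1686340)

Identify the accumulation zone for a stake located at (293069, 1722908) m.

Z-6

Cast a ray rightward from (293069, 1722908). For each polygon, the edges (by vertex number in listed order) whose endpoints lie on opposite sides of northing = 1722908, where each meets that height, and whether that is right or left of the point:
Z-5: no edge straddles that height → 0 crossings.
Z-6: 3–4 at easting≈274864.7 (left), 7–1 at easting≈304416.1 (right) → 1 crossing.
Z-7: 1–2 at easting≈321664.1 (right), 5–1 at easting≈324671.3 (right) → 2 crossings.
Only Z-6 has an odd count, so the point is inside Z-6.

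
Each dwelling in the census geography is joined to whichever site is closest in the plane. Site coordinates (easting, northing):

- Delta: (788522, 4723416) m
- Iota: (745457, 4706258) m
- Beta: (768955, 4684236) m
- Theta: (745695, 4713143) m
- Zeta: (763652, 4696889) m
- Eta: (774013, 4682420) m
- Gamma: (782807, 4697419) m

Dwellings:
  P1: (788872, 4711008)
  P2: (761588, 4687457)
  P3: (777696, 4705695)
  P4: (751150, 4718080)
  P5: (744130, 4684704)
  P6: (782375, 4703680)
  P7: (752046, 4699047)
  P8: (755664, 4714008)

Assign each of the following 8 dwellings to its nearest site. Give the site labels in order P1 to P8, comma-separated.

Delta, Beta, Gamma, Theta, Iota, Gamma, Iota, Theta

P1 → Delta (d²=154080964.00)
P2 → Beta (d²=64647530.00)
P3 → Gamma (d²=94614497.00)
P4 → Theta (d²=54130994.00)
P5 → Iota (d²=466335845.00)
P6 → Gamma (d²=39386745.00)
P7 → Iota (d²=95413442.00)
P8 → Theta (d²=100129186.00)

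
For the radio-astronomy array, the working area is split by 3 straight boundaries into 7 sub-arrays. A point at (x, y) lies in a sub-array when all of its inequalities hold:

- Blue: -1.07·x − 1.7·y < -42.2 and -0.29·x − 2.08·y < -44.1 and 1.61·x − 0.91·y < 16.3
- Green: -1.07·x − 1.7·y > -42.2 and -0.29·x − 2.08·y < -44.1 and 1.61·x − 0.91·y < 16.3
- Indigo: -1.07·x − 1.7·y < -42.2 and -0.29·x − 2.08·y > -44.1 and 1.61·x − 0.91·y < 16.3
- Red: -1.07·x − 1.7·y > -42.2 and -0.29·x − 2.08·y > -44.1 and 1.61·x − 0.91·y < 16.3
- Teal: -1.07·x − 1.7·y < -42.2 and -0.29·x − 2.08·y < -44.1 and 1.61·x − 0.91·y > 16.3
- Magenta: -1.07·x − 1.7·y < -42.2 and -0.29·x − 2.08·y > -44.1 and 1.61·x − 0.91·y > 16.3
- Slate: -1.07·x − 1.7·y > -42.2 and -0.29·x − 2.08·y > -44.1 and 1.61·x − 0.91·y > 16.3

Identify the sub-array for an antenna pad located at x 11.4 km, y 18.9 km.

-1.07·11.4 − 1.7·18.9 = -44.328, which is < -42.2
-0.29·11.4 − 2.08·18.9 = -42.618, which is > -44.1
1.61·11.4 − 0.91·18.9 = 1.155, which is < 16.3
This sign pattern matches Indigo.

Indigo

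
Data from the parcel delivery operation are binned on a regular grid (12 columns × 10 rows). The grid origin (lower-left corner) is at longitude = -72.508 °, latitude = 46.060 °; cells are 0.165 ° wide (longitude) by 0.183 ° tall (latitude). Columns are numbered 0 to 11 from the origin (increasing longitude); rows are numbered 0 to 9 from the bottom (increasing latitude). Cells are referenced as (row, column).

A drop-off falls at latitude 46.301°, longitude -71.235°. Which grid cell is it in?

(1, 7)

Column index: ⌊(-71.235 − -72.508) / 0.165⌋ = ⌊7.715⌋ = 7
Row offset from origin: ⌊(46.301 − 46.060) / 0.183⌋ = ⌊1.317⌋ = 1 → row 1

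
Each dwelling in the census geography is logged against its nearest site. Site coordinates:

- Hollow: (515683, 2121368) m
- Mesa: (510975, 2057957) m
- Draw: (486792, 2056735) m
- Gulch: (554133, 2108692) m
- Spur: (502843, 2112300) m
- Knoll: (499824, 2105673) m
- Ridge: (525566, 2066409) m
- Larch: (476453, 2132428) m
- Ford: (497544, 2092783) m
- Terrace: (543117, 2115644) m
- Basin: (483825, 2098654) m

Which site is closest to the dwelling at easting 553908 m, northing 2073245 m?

Squared distances to each site:
Hollow: 3776973754.000; Mesa: 2076965433.000; Draw: 4777137556.000; Gulch: 1256540434.000; Spur: 4132927250.000; Knoll: 3976654240.000; Ridge: 849999860.000; Larch: 9501904514.000; Ford: 3558633940.000; Terrace: 1914120882.000; Basin: 5557244170.000.
Minimum at Ridge.

Ridge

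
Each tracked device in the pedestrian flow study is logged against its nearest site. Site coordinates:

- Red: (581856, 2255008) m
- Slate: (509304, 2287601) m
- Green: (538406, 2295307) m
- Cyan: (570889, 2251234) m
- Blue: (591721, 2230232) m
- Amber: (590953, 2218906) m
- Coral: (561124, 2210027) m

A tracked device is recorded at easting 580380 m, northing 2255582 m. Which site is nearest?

Squared distances to each site:
Red: 2508052.000; Slate: 6077014137.000; Green: 3339892301.000; Cyan: 108984185.000; Blue: 771240781.000; Amber: 1456917305.000; Coral: 2446051561.000.
Minimum at Red.

Red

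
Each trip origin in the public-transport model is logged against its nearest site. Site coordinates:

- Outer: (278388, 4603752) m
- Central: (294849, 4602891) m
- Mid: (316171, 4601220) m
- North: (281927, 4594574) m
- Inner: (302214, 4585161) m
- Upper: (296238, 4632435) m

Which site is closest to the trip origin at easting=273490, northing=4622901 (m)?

Outer

Squared distances to each site:
Outer: 390674605.000; Central: 856606981.000; Mid: 2291733522.000; North: 873601898.000; Inner: 2249375776.000; Upper: 608368660.000.
Minimum at Outer.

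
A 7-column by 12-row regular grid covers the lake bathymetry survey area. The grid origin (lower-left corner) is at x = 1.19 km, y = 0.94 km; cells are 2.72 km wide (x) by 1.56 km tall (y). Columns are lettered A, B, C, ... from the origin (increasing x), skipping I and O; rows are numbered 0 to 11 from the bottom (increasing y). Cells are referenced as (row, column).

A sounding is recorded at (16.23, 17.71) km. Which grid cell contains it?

(10, F)

Column index: ⌊(16.23 − 1.19) / 2.72⌋ = ⌊5.529⌋ = 5 → column F
Row offset from origin: ⌊(17.71 − 0.94) / 1.56⌋ = ⌊10.750⌋ = 10 → row 10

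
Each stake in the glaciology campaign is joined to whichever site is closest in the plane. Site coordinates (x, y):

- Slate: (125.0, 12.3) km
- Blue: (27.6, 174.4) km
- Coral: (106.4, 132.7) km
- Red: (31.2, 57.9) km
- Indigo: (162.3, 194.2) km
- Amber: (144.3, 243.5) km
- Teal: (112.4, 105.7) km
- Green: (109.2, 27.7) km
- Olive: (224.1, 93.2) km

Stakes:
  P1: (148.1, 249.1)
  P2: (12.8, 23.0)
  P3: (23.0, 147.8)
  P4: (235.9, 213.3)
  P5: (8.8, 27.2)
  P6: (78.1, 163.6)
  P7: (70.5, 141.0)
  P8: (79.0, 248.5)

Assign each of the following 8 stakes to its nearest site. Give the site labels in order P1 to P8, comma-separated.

P1 → Amber (d²=45.80)
P2 → Red (d²=1556.57)
P3 → Blue (d²=728.72)
P4 → Indigo (d²=5781.77)
P5 → Red (d²=1444.25)
P6 → Coral (d²=1755.70)
P7 → Coral (d²=1357.70)
P8 → Amber (d²=4289.09)

Amber, Red, Blue, Indigo, Red, Coral, Coral, Amber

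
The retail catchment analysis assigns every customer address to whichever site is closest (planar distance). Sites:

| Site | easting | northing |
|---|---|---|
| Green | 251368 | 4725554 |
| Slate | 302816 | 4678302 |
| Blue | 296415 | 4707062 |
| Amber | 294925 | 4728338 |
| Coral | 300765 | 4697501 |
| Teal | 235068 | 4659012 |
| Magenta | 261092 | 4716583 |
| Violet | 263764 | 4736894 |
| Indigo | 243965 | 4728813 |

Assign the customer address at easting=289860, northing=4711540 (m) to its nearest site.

Blue

Squared distances to each site:
Green: 1678026260.000; Slate: 1272622580.000; Blue: 63020509.000; Amber: 307827029.000; Coral: 316012546.000; Teal: 5761354048.000; Magenta: 853029673.000; Violet: 1323826532.000; Indigo: 2404707554.000.
Minimum at Blue.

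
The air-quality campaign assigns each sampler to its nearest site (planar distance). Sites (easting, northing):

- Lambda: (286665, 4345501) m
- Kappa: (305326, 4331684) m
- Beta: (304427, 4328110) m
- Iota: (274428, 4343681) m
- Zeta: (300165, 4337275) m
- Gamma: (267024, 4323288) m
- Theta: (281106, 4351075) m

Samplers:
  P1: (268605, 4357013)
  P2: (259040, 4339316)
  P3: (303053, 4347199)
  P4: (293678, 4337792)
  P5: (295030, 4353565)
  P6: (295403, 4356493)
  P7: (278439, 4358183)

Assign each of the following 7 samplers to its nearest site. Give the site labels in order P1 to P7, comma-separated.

P1 → Theta (d²=191534845.00)
P2 → Iota (d²=255843769.00)
P3 → Zeta (d²=106826320.00)
P4 → Zeta (d²=42348458.00)
P5 → Lambda (d²=135001321.00)
P6 → Lambda (d²=197176708.00)
P7 → Theta (d²=57636553.00)

Theta, Iota, Zeta, Zeta, Lambda, Lambda, Theta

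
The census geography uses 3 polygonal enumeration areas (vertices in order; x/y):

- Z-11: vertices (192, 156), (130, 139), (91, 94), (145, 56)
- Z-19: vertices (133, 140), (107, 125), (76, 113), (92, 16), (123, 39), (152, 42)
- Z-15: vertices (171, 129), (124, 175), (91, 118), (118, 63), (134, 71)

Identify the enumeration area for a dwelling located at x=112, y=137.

Cast a ray rightward from (112, 137). For each polygon, the edges (by vertex number in listed order) whose endpoints lie on opposite sides of y = 137, where each meets that height, and whether that is right or left of the point:
Z-11: 2–3 at x≈128.3 (right), 4–1 at x≈183.1 (right) → 2 crossings.
Z-19: 1–2 at x≈127.8 (right), 6–1 at x≈133.6 (right) → 2 crossings.
Z-15: 1–2 at x≈162.8 (right), 2–3 at x≈102.0 (left) → 1 crossing.
Only Z-15 has an odd count, so the point is inside Z-15.

Z-15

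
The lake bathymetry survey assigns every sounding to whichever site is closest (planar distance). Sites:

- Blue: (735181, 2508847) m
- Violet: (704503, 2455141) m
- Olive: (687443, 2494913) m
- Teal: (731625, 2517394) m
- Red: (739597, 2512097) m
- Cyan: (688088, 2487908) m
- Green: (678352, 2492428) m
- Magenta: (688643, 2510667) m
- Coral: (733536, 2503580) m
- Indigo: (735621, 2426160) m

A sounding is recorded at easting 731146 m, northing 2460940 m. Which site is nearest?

Squared distances to each site:
Blue: 2311361874.000; Violet: 743477850.000; Olive: 3064116938.000; Teal: 3187283557.000; Red: 2688458050.000; Cyan: 2581264388.000; Green: 3778700580.000; Magenta: 4279279538.000; Coral: 1823881700.000; Indigo: 1229674025.000.
Minimum at Violet.

Violet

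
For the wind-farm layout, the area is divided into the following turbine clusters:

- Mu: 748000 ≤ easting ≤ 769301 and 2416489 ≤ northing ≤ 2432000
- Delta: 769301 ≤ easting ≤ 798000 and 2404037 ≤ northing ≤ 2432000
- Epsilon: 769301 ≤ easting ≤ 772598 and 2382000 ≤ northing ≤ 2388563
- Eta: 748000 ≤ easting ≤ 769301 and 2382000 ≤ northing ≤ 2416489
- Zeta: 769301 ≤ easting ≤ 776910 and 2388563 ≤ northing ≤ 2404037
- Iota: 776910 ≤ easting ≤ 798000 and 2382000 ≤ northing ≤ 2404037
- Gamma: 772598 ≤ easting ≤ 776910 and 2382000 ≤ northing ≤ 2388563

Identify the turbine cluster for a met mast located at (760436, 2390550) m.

Eta

The point has easting = 760436 and northing = 2390550.
Only Eta satisfies 748000 ≤ easting ≤ 769301 and 2382000 ≤ northing ≤ 2416489.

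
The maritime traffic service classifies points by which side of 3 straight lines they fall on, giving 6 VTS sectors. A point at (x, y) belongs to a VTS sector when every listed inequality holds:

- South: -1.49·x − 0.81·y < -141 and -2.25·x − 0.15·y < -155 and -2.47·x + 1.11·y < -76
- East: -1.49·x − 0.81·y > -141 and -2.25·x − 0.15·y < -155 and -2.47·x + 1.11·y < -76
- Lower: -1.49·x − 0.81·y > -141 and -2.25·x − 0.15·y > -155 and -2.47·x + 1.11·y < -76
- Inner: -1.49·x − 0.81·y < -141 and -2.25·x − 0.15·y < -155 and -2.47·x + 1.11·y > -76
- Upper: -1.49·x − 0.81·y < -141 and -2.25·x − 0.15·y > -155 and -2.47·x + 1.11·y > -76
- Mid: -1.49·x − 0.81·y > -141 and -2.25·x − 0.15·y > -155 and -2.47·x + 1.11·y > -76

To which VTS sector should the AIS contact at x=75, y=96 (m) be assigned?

-1.49·75 − 0.81·96 = -189.510, which is < -141
-2.25·75 − 0.15·96 = -183.150, which is < -155
-2.47·75 + 1.11·96 = -78.690, which is < -76
This sign pattern matches South.

South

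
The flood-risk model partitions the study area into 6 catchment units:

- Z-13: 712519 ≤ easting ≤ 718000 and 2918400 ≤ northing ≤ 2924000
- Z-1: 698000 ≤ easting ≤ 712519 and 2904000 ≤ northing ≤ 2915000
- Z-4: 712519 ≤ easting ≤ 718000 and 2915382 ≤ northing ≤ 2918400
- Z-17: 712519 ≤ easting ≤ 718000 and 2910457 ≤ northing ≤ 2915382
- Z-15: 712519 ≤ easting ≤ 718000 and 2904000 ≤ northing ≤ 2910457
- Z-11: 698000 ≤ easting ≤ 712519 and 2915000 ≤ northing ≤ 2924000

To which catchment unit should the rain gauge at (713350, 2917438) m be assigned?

Z-4

The point has easting = 713350 and northing = 2917438.
Only Z-4 satisfies 712519 ≤ easting ≤ 718000 and 2915382 ≤ northing ≤ 2918400.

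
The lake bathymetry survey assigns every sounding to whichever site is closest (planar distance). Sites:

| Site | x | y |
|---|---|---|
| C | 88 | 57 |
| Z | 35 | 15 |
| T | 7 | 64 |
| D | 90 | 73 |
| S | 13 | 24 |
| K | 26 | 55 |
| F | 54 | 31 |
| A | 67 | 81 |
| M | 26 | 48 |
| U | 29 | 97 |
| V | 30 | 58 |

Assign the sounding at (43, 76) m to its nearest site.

Squared distances to each site:
C: 2386.000; Z: 3785.000; T: 1440.000; D: 2218.000; S: 3604.000; K: 730.000; F: 2146.000; A: 601.000; M: 1073.000; U: 637.000; V: 493.000.
Minimum at V.

V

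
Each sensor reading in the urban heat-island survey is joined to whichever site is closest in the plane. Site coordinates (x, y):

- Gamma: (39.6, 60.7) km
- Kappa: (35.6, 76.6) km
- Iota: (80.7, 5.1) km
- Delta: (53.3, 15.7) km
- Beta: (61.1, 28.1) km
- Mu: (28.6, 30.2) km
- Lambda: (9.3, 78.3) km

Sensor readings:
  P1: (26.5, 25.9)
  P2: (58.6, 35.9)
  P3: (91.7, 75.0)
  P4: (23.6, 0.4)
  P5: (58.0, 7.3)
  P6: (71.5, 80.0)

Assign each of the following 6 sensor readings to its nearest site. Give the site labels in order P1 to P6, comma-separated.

Mu, Beta, Gamma, Mu, Delta, Kappa

P1 → Mu (d²=22.90)
P2 → Beta (d²=67.09)
P3 → Gamma (d²=2918.90)
P4 → Mu (d²=913.04)
P5 → Delta (d²=92.65)
P6 → Kappa (d²=1300.37)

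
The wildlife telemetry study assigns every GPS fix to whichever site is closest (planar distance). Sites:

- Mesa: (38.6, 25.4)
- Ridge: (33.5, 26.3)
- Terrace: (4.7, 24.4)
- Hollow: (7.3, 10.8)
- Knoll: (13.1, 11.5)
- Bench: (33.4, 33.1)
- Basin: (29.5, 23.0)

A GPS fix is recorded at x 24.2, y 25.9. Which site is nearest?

Squared distances to each site:
Mesa: 207.610; Ridge: 86.650; Terrace: 382.500; Hollow: 513.620; Knoll: 330.570; Bench: 136.480; Basin: 36.500.
Minimum at Basin.

Basin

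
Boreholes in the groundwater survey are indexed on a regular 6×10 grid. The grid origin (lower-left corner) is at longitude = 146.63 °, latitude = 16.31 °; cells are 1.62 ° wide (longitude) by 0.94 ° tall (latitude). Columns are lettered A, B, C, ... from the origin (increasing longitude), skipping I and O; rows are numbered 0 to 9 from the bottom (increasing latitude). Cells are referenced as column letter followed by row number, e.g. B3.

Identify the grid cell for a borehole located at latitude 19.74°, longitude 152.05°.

D3

Column index: ⌊(152.05 − 146.63) / 1.62⌋ = ⌊3.346⌋ = 3 → column D
Row offset from origin: ⌊(19.74 − 16.31) / 0.94⌋ = ⌊3.649⌋ = 3 → row 3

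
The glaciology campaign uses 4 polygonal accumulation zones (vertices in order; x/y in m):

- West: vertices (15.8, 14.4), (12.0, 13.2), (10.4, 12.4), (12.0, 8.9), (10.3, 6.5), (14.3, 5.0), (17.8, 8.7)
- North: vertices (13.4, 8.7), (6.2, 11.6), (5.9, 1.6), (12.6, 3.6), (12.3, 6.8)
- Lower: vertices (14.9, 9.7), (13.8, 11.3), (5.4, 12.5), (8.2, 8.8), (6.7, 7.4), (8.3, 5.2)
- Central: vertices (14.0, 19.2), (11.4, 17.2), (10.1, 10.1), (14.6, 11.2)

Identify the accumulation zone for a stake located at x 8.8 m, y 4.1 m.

North

Cast a ray rightward from (8.8, 4.1). For each polygon, the edges (by vertex number in listed order) whose endpoints lie on opposite sides of y = 4.1, where each meets that height, and whether that is right or left of the point:
West: no edge straddles that height → 0 crossings.
North: 2–3 at x≈5.98 (left), 4–5 at x≈12.55 (right) → 1 crossing.
Lower: no edge straddles that height → 0 crossings.
Central: no edge straddles that height → 0 crossings.
Only North has an odd count, so the point is inside North.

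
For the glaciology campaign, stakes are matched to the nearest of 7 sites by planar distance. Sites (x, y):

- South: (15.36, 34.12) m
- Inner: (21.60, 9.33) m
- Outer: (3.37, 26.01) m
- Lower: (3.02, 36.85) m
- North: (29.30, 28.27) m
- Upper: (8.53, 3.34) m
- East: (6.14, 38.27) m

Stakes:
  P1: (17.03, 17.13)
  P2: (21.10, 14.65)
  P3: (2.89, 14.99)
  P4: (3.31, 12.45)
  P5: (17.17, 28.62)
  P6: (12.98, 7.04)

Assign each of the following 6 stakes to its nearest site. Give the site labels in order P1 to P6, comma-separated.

P1 → Inner (d²=81.72)
P2 → Inner (d²=28.55)
P3 → Outer (d²=121.67)
P4 → Upper (d²=110.24)
P5 → South (d²=33.53)
P6 → Upper (d²=33.49)

Inner, Inner, Outer, Upper, South, Upper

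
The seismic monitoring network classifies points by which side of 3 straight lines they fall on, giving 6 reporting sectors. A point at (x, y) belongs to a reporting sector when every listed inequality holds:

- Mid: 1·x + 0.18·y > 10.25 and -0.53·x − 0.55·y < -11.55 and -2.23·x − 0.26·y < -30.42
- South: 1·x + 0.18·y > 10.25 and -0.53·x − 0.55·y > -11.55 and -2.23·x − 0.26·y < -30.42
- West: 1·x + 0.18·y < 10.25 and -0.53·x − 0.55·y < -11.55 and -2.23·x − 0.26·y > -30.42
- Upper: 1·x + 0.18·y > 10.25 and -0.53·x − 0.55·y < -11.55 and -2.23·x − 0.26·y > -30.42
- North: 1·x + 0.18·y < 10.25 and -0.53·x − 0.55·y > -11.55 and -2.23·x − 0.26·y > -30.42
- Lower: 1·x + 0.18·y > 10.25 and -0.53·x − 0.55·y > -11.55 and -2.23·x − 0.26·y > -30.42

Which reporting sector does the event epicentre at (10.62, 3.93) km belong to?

Lower

1·10.62 + 0.18·3.93 = 11.327, which is > 10.25
-0.53·10.62 − 0.55·3.93 = -7.790, which is > -11.55
-2.23·10.62 − 0.26·3.93 = -24.704, which is > -30.42
This sign pattern matches Lower.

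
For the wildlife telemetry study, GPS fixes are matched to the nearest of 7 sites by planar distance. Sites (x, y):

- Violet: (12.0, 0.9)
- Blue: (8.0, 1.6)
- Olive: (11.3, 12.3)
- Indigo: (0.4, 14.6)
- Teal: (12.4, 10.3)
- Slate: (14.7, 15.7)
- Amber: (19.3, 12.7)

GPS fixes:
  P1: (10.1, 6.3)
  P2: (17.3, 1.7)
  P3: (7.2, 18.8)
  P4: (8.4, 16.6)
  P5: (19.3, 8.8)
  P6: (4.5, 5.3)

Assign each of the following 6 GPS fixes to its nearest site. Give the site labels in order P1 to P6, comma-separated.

Teal, Violet, Olive, Olive, Amber, Blue

P1 → Teal (d²=21.29)
P2 → Violet (d²=28.73)
P3 → Olive (d²=59.06)
P4 → Olive (d²=26.90)
P5 → Amber (d²=15.21)
P6 → Blue (d²=25.94)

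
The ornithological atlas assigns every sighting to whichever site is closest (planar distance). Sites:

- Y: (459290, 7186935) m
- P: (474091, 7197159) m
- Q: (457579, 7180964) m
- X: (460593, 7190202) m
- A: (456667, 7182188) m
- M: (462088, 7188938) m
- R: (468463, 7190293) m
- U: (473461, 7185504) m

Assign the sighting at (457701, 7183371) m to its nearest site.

Squared distances to each site:
Y: 15227017.000; P: 458741044.000; Q: 5808533.000; X: 55026225.000; A: 2468645.000; M: 50237258.000; R: 163734728.000; U: 252927289.000.
Minimum at A.

A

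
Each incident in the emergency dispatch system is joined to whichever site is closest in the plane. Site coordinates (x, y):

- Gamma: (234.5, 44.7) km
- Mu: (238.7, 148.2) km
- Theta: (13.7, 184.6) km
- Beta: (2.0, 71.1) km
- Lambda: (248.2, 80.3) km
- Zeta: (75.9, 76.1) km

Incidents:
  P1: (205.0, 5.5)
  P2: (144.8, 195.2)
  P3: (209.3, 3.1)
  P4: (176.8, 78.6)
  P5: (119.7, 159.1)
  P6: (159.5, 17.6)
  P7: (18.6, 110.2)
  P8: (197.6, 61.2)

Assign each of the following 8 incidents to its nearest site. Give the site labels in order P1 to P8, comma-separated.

P1 → Gamma (d²=2406.89)
P2 → Mu (d²=11026.21)
P3 → Gamma (d²=2365.60)
P4 → Gamma (d²=4478.50)
P5 → Zeta (d²=8807.44)
P6 → Gamma (d²=6359.41)
P7 → Beta (d²=1804.37)
P8 → Gamma (d²=1633.86)

Gamma, Mu, Gamma, Gamma, Zeta, Gamma, Beta, Gamma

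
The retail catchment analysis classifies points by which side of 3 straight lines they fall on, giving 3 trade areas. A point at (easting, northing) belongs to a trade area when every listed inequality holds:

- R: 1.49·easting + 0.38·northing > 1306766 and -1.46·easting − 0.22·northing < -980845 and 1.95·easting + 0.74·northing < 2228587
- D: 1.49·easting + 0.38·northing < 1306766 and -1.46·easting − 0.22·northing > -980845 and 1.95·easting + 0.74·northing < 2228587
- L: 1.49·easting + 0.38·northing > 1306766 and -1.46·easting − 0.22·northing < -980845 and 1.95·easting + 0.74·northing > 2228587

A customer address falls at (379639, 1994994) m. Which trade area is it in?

R

1.49·379639 + 0.38·1994994 = 1323759.830, which is > 1306766
-1.46·379639 − 0.22·1994994 = -993171.620, which is < -980845
1.95·379639 + 0.74·1994994 = 2216591.610, which is < 2228587
This sign pattern matches R.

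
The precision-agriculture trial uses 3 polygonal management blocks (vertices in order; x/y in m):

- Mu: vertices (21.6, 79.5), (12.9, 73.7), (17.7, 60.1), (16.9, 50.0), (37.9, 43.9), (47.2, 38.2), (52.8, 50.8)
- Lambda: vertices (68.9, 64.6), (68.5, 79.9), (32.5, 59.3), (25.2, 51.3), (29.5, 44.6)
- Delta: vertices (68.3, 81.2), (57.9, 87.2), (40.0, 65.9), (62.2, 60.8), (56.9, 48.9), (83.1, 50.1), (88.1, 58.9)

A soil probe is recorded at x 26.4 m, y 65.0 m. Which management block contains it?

Mu

Cast a ray rightward from (26.4, 65.0). For each polygon, the edges (by vertex number in listed order) whose endpoints lie on opposite sides of y = 65.0, where each meets that height, and whether that is right or left of the point:
Mu: 2–3 at x≈15.97 (left), 7–1 at x≈37.36 (right) → 1 crossing.
Lambda: 1–2 at x≈68.89 (right), 2–3 at x≈42.46 (right) → 2 crossings.
Delta: 3–4 at x≈43.92 (right), 7–1 at x≈82.68 (right) → 2 crossings.
Only Mu has an odd count, so the point is inside Mu.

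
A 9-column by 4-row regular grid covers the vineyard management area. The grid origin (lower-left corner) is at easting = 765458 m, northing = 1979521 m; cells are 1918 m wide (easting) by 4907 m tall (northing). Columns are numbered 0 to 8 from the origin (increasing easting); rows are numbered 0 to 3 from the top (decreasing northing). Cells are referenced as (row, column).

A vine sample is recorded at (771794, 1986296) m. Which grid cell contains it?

(2, 3)

Column index: ⌊(771794 − 765458) / 1918⌋ = ⌊3.303⌋ = 3
Row offset from origin: ⌊(1986296 − 1979521) / 4907⌋ = ⌊1.381⌋ = 1 → row 2 (counted from top)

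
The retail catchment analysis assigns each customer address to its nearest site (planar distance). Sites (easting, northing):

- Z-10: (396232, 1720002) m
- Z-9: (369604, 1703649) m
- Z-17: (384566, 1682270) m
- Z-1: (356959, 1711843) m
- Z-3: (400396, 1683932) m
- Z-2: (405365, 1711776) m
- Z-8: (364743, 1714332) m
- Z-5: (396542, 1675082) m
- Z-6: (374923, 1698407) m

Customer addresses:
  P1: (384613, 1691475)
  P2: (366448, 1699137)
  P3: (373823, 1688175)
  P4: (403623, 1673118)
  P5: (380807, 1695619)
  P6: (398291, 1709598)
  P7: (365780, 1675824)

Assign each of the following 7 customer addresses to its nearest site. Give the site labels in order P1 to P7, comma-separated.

P1 → Z-17 (d²=84734234.00)
P2 → Z-9 (d²=30318480.00)
P3 → Z-6 (d²=105903824.00)
P4 → Z-5 (d²=53997857.00)
P5 → Z-6 (d²=42394400.00)
P6 → Z-2 (d²=54785160.00)
P7 → Z-17 (d²=394464712.00)

Z-17, Z-9, Z-6, Z-5, Z-6, Z-2, Z-17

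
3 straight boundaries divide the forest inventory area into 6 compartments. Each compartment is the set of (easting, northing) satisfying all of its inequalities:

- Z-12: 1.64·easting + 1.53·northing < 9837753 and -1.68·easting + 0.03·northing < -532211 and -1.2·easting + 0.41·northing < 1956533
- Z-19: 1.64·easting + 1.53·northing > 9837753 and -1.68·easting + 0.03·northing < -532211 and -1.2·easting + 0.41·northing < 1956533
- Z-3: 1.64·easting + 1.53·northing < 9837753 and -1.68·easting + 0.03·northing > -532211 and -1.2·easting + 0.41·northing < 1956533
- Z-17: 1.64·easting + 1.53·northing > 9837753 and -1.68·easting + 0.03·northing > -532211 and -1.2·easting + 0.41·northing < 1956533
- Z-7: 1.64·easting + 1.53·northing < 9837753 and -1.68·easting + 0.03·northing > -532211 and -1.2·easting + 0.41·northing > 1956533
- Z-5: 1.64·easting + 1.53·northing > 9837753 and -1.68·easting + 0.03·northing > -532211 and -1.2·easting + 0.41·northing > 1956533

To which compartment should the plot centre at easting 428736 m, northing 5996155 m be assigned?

Z-19

1.64·428736 + 1.53·5996155 = 9877244.190, which is > 9837753
-1.68·428736 + 0.03·5996155 = -540391.830, which is < -532211
-1.2·428736 + 0.41·5996155 = 1943940.350, which is < 1956533
This sign pattern matches Z-19.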